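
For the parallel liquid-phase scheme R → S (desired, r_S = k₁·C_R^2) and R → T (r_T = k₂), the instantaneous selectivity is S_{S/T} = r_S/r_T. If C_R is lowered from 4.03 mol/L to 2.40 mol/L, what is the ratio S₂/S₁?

0.355

S_{S/T} = (k₁/k₂)·C_R^2, so S₂/S₁ = (C_{R,2}/C_{R,1})^2.
= (2.40/4.03)^2 = (0.5955)^2 = 0.355.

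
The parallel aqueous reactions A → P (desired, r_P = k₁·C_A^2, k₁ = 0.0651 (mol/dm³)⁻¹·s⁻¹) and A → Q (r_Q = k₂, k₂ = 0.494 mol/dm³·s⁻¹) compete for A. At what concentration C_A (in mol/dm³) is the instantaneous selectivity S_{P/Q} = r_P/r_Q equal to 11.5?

9.34 mol/dm³

S_{P/Q} = (k₁/k₂)·C_A^2 ⇒ C_A = (S·k₂/k₁)^(0.5).
= (11.5×0.494/0.0651)^(0.5) = (87.27)^(0.5) = 9.34 mol/dm³.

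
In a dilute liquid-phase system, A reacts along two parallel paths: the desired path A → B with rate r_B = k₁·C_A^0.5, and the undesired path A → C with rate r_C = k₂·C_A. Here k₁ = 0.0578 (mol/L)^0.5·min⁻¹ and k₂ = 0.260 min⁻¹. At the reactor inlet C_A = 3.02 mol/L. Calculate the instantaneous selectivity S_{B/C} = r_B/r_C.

S_{B/C} = r_B/r_C = (k₁·C_A^0.5)/(k₂·C_A) = (k₁/k₂)·C_A^-0.5.
= (0.0578×3.020^0.5) / (0.260×3.020) = 0.1004/0.7852 = 0.128.
The undesired path is higher order in A, so low C_A (CSTR or dilute feed) favours B.

0.128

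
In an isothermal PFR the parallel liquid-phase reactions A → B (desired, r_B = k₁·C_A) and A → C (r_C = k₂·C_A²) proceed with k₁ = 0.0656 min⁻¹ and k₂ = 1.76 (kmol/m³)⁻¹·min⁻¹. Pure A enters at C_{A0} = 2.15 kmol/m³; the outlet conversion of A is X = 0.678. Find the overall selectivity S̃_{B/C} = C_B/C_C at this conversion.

C_A = C_{A0}(1−X) = 0.6923 kmol/m³.
Along a PFR/batch, dC_B/dC_A = −r_B/(r_B+r_C) = −k₁/(k₁+k₂·C_A).
Integrating from C_{A0} to C_A: C_B = (0.0656/1.76)·ln[(0.0656+1.76·2.15)/(0.0656+1.76·0.692)] = 0.03727·ln(3.850/1.284) = 0.04092 kmol/m³.
C_C = (C_{A0}−C_A)−C_B = 1.417 kmol/m³; S̃_{B/C} = 0.04092/1.417 = 0.0289.

0.0289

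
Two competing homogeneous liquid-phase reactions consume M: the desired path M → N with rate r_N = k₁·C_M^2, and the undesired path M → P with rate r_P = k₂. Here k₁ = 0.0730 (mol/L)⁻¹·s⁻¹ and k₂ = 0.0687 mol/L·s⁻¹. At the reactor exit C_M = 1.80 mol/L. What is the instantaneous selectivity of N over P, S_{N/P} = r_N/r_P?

3.44

S_{N/P} = r_N/r_P = (k₁·C_M^2)/(k₂) = (k₁/k₂)·C_M^2.
= (0.0730×1.800^2) / (0.0687) = 0.2365/0.06870 = 3.44.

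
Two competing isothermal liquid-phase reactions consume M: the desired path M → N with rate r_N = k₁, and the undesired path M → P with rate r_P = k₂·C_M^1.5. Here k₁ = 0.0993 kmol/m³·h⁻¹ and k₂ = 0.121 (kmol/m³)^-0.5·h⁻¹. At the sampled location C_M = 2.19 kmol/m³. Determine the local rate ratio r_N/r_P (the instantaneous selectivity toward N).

S_{N/P} = r_N/r_P = (k₁)/(k₂·C_M^1.5) = (k₁/k₂)·C_M^-1.5.
= (0.0993) / (0.121×2.190^1.5) = 0.09930/0.3921 = 0.253.
The undesired path is higher order in M, so low C_M (CSTR or dilute feed) favours N.

0.253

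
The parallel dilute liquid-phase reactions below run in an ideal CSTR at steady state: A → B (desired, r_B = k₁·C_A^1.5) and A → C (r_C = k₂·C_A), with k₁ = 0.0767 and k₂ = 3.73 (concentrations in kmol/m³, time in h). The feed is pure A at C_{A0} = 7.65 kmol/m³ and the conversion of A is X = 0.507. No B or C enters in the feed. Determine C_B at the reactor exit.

Exit C_A = C_{A0}(1−X) = 7.65×0.493 = 3.771 kmol/m³.
Rates in a CSTR are evaluated at the outlet concentration: r_B = 0.0767×3.771^1.5 = 0.5618, r_C = 3.73×3.771 = 14.07.
Fraction of consumed A going to B: r_B/(r_B+r_C) = 0.03840.
C_B = 0.03840·C_{A0}·X = 0.03840×7.65×0.507 = 0.149 kmol/m³.

0.149 kmol/m³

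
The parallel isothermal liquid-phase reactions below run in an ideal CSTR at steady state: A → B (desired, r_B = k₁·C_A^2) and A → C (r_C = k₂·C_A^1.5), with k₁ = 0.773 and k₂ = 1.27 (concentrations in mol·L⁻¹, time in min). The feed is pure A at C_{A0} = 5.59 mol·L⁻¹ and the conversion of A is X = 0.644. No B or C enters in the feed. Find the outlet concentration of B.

Exit C_A = C_{A0}(1−X) = 5.59×0.356 = 1.990 mol·L⁻¹.
Rates in a CSTR are evaluated at the outlet concentration: r_B = 0.773×1.990^2 = 3.061, r_C = 1.27×1.990^1.5 = 3.565.
Fraction of consumed A going to B: r_B/(r_B+r_C) = 0.4620.
C_B = 0.4620·C_{A0}·X = 0.4620×5.59×0.644 = 1.66 mol·L⁻¹.

1.66 mol·L⁻¹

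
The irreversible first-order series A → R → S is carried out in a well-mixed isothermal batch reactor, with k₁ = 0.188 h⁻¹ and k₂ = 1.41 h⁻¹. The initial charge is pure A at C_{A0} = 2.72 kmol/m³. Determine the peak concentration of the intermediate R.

At the optimum, C_{R,max}/C_{A0} = (k₁/k₂)^[k₂/(k₂−k₁)].
= (0.188/1.41)^(1.41/(1.41−0.188)) = (0.1333)^(1.154) = 0.09779.
C_{R,max} = 0.09779×2.72 = 0.266 kmol/m³.

0.266 kmol/m³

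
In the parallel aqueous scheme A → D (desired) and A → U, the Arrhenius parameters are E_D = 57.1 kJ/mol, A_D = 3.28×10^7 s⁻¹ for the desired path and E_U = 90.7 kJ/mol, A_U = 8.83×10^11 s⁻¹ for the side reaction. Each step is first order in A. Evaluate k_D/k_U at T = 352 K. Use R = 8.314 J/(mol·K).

With equal orders, S_{D/U} = k_D/k_U = (A_D/A_U)·exp[(E_U−E_D)/(RT)].
(E_U−E_D)/(RT) = (90.7−57.1)×10³/(8.314×352) = 33600/2927 = 11.48.
k_D/k_U = (3.28×10^7/8.83×10^11)·exp(11.48) = 3.715×10^-5 × 96875 = 3.60.

3.60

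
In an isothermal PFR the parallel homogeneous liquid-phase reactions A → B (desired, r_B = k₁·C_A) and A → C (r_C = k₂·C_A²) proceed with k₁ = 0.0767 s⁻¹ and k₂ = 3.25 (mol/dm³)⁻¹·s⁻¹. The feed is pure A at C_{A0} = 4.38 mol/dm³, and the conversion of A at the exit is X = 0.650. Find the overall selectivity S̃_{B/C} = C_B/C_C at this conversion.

0.00870

C_A = C_{A0}(1−X) = 1.533 mol/dm³.
Along a PFR/batch, dC_B/dC_A = −r_B/(r_B+r_C) = −k₁/(k₁+k₂·C_A).
Integrating from C_{A0} to C_A: C_B = (0.0767/3.25)·ln[(0.0767+3.25·4.38)/(0.0767+3.25·1.53)] = 0.02360·ln(14.31/5.059) = 0.02454 mol/dm³.
C_C = (C_{A0}−C_A)−C_B = 2.822 mol/dm³; S̃_{B/C} = 0.02454/2.822 = 0.00870.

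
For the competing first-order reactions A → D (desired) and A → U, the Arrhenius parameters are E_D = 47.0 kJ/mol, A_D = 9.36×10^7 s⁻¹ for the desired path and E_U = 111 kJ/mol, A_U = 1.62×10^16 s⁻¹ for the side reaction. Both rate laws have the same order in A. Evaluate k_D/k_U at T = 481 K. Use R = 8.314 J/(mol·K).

0.0515

k_D/k_U = (A_D/A_U)·exp[−(E_D−E_U)/(RT)] = (A_D/A_U)·exp[(E_U−E_D)/(RT)].
(E_U−E_D)/(RT) = (111−47.0)×10³/(8.314×481) = 64000/3999 = 16.00.
k_D/k_U = (9.36×10^7/1.62×10^16)·exp(16.00) = 5.778×10^-9 × 8.921×10^6 = 0.0515.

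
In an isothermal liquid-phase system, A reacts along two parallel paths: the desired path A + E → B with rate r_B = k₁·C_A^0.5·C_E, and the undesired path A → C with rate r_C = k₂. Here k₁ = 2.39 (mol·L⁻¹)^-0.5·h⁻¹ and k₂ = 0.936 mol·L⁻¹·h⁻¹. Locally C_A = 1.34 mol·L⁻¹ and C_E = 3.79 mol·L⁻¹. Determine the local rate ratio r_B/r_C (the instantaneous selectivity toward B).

11.2

S_{B/C} = r_B/r_C = (k₁·C_A^0.5·C_E)/(k₂) = (k₁/k₂)·C_A^0.5·C_E.
= (2.39×1.340^0.5×3.790) / (0.936) = 10.49/0.9360 = 11.2.
Since the desired path is higher order in A, keeping C_A high (PFR or concentrated feed) favours B.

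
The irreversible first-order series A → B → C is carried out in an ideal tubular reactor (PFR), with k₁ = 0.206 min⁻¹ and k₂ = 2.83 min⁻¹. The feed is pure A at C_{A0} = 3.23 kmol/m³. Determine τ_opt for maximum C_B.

For first-order series the maximum of C_B occurs at τ_opt = ln(k₂/k₁)/(k₂−k₁).
= ln(2.83/0.206)/(2.83−0.206) = ln(13.74)/2.624 = 2.620/2.624 = 0.999 min.

0.999 min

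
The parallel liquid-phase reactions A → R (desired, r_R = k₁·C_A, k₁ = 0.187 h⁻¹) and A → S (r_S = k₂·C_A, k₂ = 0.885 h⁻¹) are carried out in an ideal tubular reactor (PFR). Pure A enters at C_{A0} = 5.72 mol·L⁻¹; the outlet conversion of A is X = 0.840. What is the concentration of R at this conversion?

0.838 mol·L⁻¹

C_A = C_{A0}(1−X) = 0.9152 mol·L⁻¹.
Both paths are first order in A, so the instantaneous fraction to R is constant: dC_R/d(−C_A) = k₁/(k₁+k₂) = 0.1744.
C_R = 0.1744·(C_{A0}−C_A) = 0.1744×4.805 = 0.838 mol·L⁻¹.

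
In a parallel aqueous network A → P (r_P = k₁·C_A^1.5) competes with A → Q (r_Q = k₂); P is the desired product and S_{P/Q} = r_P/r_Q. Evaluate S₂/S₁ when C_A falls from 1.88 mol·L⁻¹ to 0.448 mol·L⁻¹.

S_{P/Q} = (k₁/k₂)·C_A^1.5, so S₂/S₁ = (C_{A,2}/C_{A,1})^1.5.
= (0.448/1.88)^1.5 = (0.2383)^1.5 = 0.116.
Selectivity toward P falls as C_A falls — high-concentration operation is favoured.

0.116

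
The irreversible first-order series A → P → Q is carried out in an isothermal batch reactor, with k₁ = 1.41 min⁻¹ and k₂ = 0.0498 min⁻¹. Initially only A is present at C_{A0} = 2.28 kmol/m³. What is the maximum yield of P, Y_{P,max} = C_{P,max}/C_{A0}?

At the optimum, C_{P,max}/C_{A0} = (k₁/k₂)^[k₂/(k₂−k₁)].
= (1.41/0.0498)^(0.0498/(0.0498−1.41)) = (28.31)^(-0.03661) = 0.8848.

0.885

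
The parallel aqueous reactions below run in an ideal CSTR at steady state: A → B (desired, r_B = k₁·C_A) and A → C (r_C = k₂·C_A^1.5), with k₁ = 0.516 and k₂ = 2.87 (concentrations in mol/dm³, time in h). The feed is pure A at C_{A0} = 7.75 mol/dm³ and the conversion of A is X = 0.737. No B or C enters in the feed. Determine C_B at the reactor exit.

Exit C_A = C_{A0}(1−X) = 7.75×0.263 = 2.038 mol/dm³.
In a CSTR the entire volume is at exit conditions, so r_B = 0.516×2.038 = 1.052 and r_C = 2.87×2.038^1.5 = 8.352.
Fraction of consumed A going to B: r_B/(r_B+r_C) = 0.1118.
C_B = 0.1118·C_{A0}·X = 0.1118×7.75×0.737 = 0.639 mol/dm³.

0.639 mol/dm³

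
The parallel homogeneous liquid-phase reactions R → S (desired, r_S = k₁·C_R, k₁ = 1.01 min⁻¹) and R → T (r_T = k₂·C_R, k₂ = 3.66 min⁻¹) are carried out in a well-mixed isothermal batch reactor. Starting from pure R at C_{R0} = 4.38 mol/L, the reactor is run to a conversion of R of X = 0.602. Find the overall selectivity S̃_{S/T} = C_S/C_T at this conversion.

0.276

C_R = C_{R0}(1−X) = 1.743 mol/L.
Both paths are first order in R, so the instantaneous fraction to S is constant: dC_S/d(−C_R) = k₁/(k₁+k₂) = 0.2163.
C_S = 0.2163·(C_{R0}−C_R) = 0.2163×2.637 = 0.570 mol/L.
C_T = (C_{R0}−C_R)−C_S = 2.066 mol/L; S̃_{S/T} = 0.5703/2.066 = 0.276.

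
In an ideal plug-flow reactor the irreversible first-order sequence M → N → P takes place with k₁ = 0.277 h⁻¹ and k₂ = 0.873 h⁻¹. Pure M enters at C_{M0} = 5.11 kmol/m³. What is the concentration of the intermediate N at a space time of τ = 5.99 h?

Solving the coupled first-order balances gives C_N(τ) = [k₁/(k₂−k₁)]·C_{M0}·(e^(−k₁τ) − e^(−k₂τ)).
e^(−k₁τ) = e^(−0.277×5.99) = e^(−1.659) = 0.1903; e^(−k₂τ) = e^(−5.229) = 0.005357.
C_N = 0.277×5.11/(0.873−0.277) × (0.1903−0.005357) = 2.375×0.1849 = 0.4392 kmol/m³.

0.439 kmol/m³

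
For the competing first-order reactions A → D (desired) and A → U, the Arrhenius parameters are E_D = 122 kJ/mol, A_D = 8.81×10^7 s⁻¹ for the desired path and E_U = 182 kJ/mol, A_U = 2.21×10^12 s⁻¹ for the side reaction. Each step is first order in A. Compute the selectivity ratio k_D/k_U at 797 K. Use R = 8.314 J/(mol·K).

k_D/k_U = (A_D/A_U)·exp[−(E_D−E_U)/(RT)] = (A_D/A_U)·exp[(E_U−E_D)/(RT)].
(E_U−E_D)/(RT) = (182−122)×10³/(8.314×797) = 60000/6626 = 9.055.
k_D/k_U = (8.81×10^7/2.21×10^12)·exp(9.055) = 3.986×10^-5 × 8560 = 0.341.
Since E_D < E_U, lowering the temperature improves selectivity toward D.

0.341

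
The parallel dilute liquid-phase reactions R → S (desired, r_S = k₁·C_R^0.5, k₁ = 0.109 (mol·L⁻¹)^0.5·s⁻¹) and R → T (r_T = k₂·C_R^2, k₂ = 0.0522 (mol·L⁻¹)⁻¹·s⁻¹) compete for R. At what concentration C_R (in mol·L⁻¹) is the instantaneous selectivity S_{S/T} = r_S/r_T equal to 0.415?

2.94 mol·L⁻¹

S_{S/T} = (k₁/k₂)·C_R^-1.5 ⇒ C_R = (S·k₂/k₁)^(1/(-1.5)).
= (0.415×0.0522/0.109)^(-0.6667) = (0.1987)^(-0.6667) = 2.94 mol·L⁻¹.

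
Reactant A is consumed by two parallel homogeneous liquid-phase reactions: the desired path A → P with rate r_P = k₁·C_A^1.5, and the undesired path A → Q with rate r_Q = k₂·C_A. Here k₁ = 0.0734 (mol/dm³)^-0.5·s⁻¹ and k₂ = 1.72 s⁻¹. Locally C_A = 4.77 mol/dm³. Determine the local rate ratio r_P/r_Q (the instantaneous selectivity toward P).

0.0932

S_{P/Q} = r_P/r_Q = (k₁·C_A^1.5)/(k₂·C_A) = (k₁/k₂)·C_A^0.5.
= (0.0734×4.770^1.5) / (1.72×4.770) = 0.7647/8.204 = 0.0932.
Since the desired path is higher order in A, keeping C_A high (PFR or concentrated feed) favours P.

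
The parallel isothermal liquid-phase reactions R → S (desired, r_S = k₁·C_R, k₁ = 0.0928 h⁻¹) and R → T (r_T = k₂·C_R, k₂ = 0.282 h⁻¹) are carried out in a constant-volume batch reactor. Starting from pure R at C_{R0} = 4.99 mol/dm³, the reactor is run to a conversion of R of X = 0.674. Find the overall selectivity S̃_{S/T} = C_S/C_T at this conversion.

0.329

C_R = C_{R0}(1−X) = 1.627 mol/dm³.
Both paths are first order in R, so the instantaneous fraction to S is constant: dC_S/d(−C_R) = k₁/(k₁+k₂) = 0.2476.
C_S = 0.2476·(C_{R0}−C_R) = 0.2476×3.363 = 0.833 mol/dm³.
C_T = (C_{R0}−C_R)−C_S = 2.531 mol/dm³; S̃_{S/T} = 0.8327/2.531 = 0.329.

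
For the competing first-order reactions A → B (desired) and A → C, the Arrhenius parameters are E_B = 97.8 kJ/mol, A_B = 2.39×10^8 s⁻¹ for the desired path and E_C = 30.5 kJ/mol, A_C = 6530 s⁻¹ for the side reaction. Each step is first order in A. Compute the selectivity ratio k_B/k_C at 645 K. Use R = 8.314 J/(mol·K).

With equal orders, S_{B/C} = k_B/k_C = (A_B/A_C)·exp[(E_C−E_B)/(RT)].
(E_C−E_B)/(RT) = (30.5−97.8)×10³/(8.314×645) = -67300/5363 = -12.55.
k_B/k_C = (2.39×10^8/6530)·exp(-12.55) = 36600 × 3.545×10^-6 = 0.130.
Since E_B > E_C, raising the temperature improves selectivity toward B.

0.130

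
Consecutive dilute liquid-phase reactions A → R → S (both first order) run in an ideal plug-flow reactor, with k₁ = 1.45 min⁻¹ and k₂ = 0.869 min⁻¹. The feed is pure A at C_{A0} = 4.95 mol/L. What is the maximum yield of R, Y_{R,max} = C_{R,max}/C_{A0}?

At the optimum, C_{R,max}/C_{A0} = (k₁/k₂)^[k₂/(k₂−k₁)].
= (1.45/0.869)^(0.869/(0.869−1.45)) = (1.669)^(-1.496) = 0.4650.

0.465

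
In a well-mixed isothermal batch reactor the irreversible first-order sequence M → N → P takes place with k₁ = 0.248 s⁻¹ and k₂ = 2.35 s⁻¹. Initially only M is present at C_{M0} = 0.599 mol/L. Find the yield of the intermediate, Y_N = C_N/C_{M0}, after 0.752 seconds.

Solving the coupled first-order balances gives C_N(t) = [k₁/(k₂−k₁)]·C_{M0}·(e^(−k₁t) − e^(−k₂t)).
e^(−k₁t) = e^(−0.248×0.752) = e^(−0.1865) = 0.8299; e^(−k₂t) = e^(−1.767) = 0.1708.
C_N = 0.248×0.599/(2.35−0.248) × (0.8299−0.1708) = 0.07067×0.6591 = 0.04658 mol/L.
Y_N = C_N/C_{M0} = 0.04658/0.599 = 0.0778.

0.0778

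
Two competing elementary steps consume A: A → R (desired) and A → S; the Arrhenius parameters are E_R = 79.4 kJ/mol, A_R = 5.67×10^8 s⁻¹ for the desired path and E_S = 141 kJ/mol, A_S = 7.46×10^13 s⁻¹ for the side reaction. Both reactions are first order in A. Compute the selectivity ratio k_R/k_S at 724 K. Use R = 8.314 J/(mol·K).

With equal orders, S_{R/S} = k_R/k_S = (A_R/A_S)·exp[(E_S−E_R)/(RT)].
(E_S−E_R)/(RT) = (141−79.4)×10³/(8.314×724) = 61600/6019 = 10.23.
k_R/k_S = (5.67×10^8/7.46×10^13)·exp(10.23) = 7.601×10^-6 × 27825 = 0.211.

0.211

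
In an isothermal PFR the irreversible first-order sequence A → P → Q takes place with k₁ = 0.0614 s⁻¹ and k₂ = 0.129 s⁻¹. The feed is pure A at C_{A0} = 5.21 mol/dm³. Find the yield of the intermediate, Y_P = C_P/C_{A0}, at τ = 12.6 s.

Solving the coupled first-order balances gives C_P(τ) = [k₁/(k₂−k₁)]·C_{A0}·(e^(−k₁τ) − e^(−k₂τ)).
e^(−k₁τ) = e^(−0.0614×12.6) = e^(−0.7736) = 0.4613; e^(−k₂τ) = e^(−1.625) = 0.1968.
C_P = 0.0614×5.21/(0.129−0.0614) × (0.4613−0.1968) = 4.732×0.2645 = 1.252 mol/dm³.
Y_P = C_P/C_{A0} = 1.252/5.21 = 0.240.

0.240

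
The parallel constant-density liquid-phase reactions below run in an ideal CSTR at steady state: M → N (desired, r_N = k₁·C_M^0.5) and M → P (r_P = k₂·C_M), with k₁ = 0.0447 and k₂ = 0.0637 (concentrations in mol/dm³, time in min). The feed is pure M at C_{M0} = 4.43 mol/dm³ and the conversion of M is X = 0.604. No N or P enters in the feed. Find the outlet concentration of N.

Exit C_M = C_{M0}(1−X) = 4.43×0.396 = 1.754 mol/dm³.
A CSTR operates uniformly at the exit composition, giving r_N = 0.05920 and r_P = 0.1117 (each k·C_M^n at C_M = 1.754).
Fraction of consumed M going to N: r_N/(r_N+r_P) = 0.3463.
C_N = 0.3463·C_{M0}·X = 0.3463×4.43×0.604 = 0.927 mol/dm³.

0.927 mol/dm³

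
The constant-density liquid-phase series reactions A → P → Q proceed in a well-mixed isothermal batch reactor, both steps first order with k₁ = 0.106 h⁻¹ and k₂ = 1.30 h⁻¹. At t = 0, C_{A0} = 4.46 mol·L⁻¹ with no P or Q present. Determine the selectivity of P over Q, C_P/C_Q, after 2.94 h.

For first-order series with pure A initially, C_P(t) = k₁C_{A0}/(k₂−k₁)·(e^(−k₁t) − e^(−k₂t)).
e^(−k₁t) = e^(−0.106×2.94) = e^(−0.3116) = 0.7322; e^(−k₂t) = e^(−3.822) = 0.02188.
C_P = 0.106×4.46/(1.30−0.106) × (0.7322−0.02188) = 0.3959×0.7104 = 0.2813 mol·L⁻¹.
C_A = C_{A0}e^(−k₁t) = 3.266 mol·L⁻¹, so C_Q = C_{A0}−C_A−C_P = 0.9129 mol·L⁻¹; C_P/C_Q = 0.308.

0.308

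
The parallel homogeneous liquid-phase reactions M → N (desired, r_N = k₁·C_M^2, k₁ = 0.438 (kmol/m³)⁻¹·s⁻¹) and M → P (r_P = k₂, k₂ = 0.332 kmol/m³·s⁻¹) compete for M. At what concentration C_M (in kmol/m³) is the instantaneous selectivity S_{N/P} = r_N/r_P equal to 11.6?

S_{N/P} = (k₁/k₂)·C_M^2 ⇒ C_M = (S·k₂/k₁)^(0.5).
= (11.6×0.332/0.438)^(0.5) = (8.793)^(0.5) = 2.97 kmol/m³.

2.97 kmol/m³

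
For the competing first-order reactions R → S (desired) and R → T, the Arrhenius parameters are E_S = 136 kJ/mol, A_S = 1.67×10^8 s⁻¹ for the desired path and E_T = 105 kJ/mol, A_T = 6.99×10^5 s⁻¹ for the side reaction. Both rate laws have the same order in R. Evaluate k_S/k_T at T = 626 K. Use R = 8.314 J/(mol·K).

0.619

With equal orders, S_{S/T} = k_S/k_T = (A_S/A_T)·exp[(E_T−E_S)/(RT)].
(E_T−E_S)/(RT) = (105−136)×10³/(8.314×626) = -31000/5205 = -5.956.
k_S/k_T = (1.67×10^8/6.99×10^5)·exp(-5.956) = 238.9 × 0.002589 = 0.619.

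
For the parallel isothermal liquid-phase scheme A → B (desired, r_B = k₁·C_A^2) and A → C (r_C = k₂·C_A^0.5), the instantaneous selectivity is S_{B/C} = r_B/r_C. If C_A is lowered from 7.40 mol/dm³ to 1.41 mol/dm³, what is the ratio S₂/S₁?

S_{B/C} = (k₁/k₂)·C_A^1.5, so S₂/S₁ = (C_{A,2}/C_{A,1})^1.5.
= (1.41/7.40)^1.5 = (0.1905)^1.5 = 0.0832.
Selectivity toward B falls as C_A falls — high-concentration operation is favoured.

0.0832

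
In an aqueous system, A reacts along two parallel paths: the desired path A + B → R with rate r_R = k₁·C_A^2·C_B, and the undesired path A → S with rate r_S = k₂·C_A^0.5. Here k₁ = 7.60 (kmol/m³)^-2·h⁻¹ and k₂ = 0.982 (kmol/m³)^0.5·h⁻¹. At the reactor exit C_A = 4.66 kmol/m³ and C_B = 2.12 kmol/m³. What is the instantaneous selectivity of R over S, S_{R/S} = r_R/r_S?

S_{R/S} = r_R/r_S = (k₁·C_A^2·C_B)/(k₂·C_A^0.5) = (k₁/k₂)·C_A^1.5·C_B.
= (7.60×4.660^2×2.120) / (0.982×4.660^0.5) = 349.9/2.120 = 165.

165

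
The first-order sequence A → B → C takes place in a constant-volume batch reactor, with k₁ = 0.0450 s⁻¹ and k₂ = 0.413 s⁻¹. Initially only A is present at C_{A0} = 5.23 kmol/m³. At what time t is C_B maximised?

Setting dC_B/dt = 0 gives t_opt = ln(k₂/k₁)/(k₂−k₁).
= ln(0.413/0.0450)/(0.413−0.0450) = ln(9.178)/0.3680 = 2.217/0.3680 = 6.02 s.

6.02 s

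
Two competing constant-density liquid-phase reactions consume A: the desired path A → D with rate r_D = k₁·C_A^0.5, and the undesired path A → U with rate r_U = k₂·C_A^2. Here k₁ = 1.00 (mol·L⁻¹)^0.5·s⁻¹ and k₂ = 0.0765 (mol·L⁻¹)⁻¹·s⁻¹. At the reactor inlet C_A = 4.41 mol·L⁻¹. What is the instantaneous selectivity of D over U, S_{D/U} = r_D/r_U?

1.41

S_{D/U} = r_D/r_U = (k₁·C_A^0.5)/(k₂·C_A^2) = (k₁/k₂)·C_A^-1.5.
= (1.00×4.410^0.5) / (0.0765×4.410^2) = 2.100/1.488 = 1.41.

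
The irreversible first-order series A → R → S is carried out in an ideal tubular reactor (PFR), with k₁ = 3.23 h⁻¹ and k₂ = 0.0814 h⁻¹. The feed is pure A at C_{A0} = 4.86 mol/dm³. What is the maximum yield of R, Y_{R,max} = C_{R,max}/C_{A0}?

At the optimum, C_{R,max}/C_{A0} = (k₁/k₂)^[k₂/(k₂−k₁)].
= (3.23/0.0814)^(0.0814/(0.0814−3.23)) = (39.68)^(-0.02585) = 0.9092.

0.909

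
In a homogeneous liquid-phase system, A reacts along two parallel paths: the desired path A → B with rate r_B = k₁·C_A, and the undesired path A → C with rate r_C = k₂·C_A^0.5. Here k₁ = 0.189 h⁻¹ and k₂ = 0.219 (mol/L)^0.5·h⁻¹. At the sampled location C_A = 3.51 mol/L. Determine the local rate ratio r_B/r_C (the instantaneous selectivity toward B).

S_{B/C} = r_B/r_C = (k₁·C_A)/(k₂·C_A^0.5) = (k₁/k₂)·C_A^0.5.
= (0.189×3.510) / (0.219×3.510^0.5) = 0.6634/0.4103 = 1.62.

1.62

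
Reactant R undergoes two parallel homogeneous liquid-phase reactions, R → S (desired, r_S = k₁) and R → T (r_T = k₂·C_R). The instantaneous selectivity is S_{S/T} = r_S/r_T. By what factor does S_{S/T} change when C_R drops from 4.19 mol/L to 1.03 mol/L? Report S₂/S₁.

4.07

S_{S/T} = (k₁/k₂)·C_R⁻¹, so S₂/S₁ = (C_{R,2}/C_{R,1})⁻¹.
= 4.19/1.03 = 4.07.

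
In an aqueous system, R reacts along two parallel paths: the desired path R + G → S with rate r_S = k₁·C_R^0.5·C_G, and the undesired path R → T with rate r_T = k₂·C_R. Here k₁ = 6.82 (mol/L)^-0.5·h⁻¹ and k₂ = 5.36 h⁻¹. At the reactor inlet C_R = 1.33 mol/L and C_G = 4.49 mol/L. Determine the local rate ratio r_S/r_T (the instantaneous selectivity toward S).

S_{S/T} = r_S/r_T = (k₁·C_R^0.5·C_G)/(k₂·C_R) = (k₁/k₂)·C_R^-0.5·C_G.
= (6.82×1.330^0.5×4.490) / (5.36×1.330) = 35.31/7.129 = 4.95.

4.95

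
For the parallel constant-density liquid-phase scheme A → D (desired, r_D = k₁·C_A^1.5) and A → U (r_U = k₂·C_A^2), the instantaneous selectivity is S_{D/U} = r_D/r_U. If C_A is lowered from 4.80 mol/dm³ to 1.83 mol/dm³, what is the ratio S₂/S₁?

S_{D/U} = (k₁/k₂)·C_A^-0.5, so S₂/S₁ = (C_{A,2}/C_{A,1})^-0.5.
= (1.83/4.80)^(-0.5) = (0.3813)^(-0.5) = 1.62.

1.62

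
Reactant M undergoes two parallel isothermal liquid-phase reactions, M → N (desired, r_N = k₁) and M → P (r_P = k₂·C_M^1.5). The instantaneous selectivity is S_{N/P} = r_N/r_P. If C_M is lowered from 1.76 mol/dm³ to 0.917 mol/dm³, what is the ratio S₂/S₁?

S_{N/P} = (k₁/k₂)·C_M^-1.5, so S₂/S₁ = (C_{M,2}/C_{M,1})^-1.5.
= (0.917/1.76)^(-1.5) = (0.5210)^(-1.5) = 2.66.
Selectivity toward N rises as C_M falls — low-concentration operation is favoured.

2.66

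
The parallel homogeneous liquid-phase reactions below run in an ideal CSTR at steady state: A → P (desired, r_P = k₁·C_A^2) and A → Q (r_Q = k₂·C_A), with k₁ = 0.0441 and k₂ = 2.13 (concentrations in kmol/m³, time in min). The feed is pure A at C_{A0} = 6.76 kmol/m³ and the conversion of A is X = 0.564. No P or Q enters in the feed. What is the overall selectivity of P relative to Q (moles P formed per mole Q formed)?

0.0610

Exit C_A = C_{A0}(1−X) = 6.76×0.436 = 2.947 kmol/m³.
A CSTR operates uniformly at the exit composition, giving r_P = 0.3831 and r_Q = 6.278 (each k·C_A^n at C_A = 2.947).
Overall selectivity = C_P/C_Q = r_Pτ/(r_Qτ) = r_P/r_Q = 0.0610.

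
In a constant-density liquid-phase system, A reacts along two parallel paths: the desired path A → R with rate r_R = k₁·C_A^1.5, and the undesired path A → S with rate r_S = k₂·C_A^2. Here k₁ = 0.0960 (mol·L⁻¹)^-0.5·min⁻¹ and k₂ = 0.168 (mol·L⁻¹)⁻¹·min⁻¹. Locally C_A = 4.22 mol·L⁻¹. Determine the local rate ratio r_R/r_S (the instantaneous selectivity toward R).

S_{R/S} = r_R/r_S = (k₁·C_A^1.5)/(k₂·C_A^2) = (k₁/k₂)·C_A^-0.5.
= (0.0960×4.220^1.5) / (0.168×4.220^2) = 0.8322/2.992 = 0.278.
The undesired path is higher order in A, so low C_A (CSTR or dilute feed) favours R.

0.278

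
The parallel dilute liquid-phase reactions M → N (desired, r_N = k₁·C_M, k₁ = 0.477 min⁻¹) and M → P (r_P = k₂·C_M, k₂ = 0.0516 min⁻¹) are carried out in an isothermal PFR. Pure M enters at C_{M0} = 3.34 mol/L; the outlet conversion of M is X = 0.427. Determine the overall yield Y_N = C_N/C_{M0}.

C_M = C_{M0}(1−X) = 1.914 mol/L.
Both paths are first order in M, so the instantaneous fraction to N is constant: dC_N/d(−C_M) = k₁/(k₁+k₂) = 0.9024.
C_N = 0.9024·(C_{M0}−C_M) = 0.9024×1.426 = 1.29 mol/L.
Y_N = C_N/C_{M0} = 1.287/3.34 = 0.385.

0.385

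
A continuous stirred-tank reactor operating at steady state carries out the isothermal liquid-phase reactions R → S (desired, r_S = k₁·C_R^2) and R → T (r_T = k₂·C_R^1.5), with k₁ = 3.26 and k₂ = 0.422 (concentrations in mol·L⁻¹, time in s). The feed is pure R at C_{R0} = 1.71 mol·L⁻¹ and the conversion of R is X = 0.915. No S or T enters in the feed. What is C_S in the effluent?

Exit C_R = C_{R0}(1−X) = 1.71×0.0850 = 0.1453 mol·L⁻¹.
A CSTR operates uniformly at the exit composition, giving r_S = 0.06887 and r_T = 0.02338 (each k·C_R^n at C_R = 0.1453).
Fraction of consumed R going to S: r_S/(r_S+r_T) = 0.7465.
C_S = 0.7465·C_{R0}·X = 0.7465×1.71×0.915 = 1.17 mol·L⁻¹.

1.17 mol·L⁻¹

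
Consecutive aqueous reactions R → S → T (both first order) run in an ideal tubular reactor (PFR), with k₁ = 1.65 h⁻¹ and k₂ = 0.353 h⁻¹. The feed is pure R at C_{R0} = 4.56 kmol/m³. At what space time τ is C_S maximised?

1.19 h

The intermediate peaks when r₁ = r₂, i.e. k₁e^(−k₁τ) = k₂e^(−k₂τ), giving τ_opt = ln(k₂/k₁)/(k₂−k₁).
= ln(0.353/1.65)/(0.353−1.65) = ln(0.2139)/-1.297 = -1.542/-1.297 = 1.19 h.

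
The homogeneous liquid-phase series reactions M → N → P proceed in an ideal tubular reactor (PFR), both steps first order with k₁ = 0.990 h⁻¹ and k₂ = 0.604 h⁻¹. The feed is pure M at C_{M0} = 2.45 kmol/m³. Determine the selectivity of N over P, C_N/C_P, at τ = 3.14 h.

0.395

The intermediate concentration in a first-order A→B→C sequence is C_N = k₁C_{M0}(e^(−k₁τ) − e^(−k₂τ))/(k₂−k₁).
e^(−k₁τ) = e^(−0.990×3.14) = e^(−3.109) = 0.04466; e^(−k₂τ) = e^(−1.897) = 0.1501.
C_N = 0.990×2.45/(0.604−0.990) × (0.04466−0.1501) = (-6.284)×(-0.1054) = 0.6624 kmol/m³.
C_M = C_{M0}e^(−k₁τ) = 0.1094 kmol/m³, so C_P = C_{M0}−C_M−C_N = 1.678 kmol/m³; C_N/C_P = 0.395.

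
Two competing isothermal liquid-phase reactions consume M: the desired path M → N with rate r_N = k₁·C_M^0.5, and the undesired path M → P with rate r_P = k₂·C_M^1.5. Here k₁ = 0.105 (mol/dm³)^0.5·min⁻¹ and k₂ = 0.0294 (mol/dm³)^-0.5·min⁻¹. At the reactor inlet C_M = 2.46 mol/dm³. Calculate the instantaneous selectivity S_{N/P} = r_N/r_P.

1.45

S_{N/P} = r_N/r_P = (k₁·C_M^0.5)/(k₂·C_M^1.5) = (k₁/k₂)·C_M⁻¹.
= (0.105×2.460^0.5) / (0.0294×2.460^1.5) = 0.1647/0.1134 = 1.45.
The undesired path is higher order in M, so low C_M (CSTR or dilute feed) favours N.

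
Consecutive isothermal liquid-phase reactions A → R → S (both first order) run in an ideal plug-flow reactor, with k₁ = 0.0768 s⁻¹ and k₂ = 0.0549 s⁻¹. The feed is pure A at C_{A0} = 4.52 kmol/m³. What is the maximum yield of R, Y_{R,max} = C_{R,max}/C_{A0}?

0.431

For a first-order series the maximum intermediate yield is C_{R,max}/C_{A0} = (k₁/k₂)^[k₂/(k₂−k₁)].
= (0.0768/0.0549)^(0.0549/(0.0549−0.0768)) = (1.399)^(-2.507) = 0.4311.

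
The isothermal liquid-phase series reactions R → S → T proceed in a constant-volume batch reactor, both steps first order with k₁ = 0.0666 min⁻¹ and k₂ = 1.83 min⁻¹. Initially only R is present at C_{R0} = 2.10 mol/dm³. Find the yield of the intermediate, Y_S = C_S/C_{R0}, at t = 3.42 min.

For first-order series with pure R initially, C_S(t) = k₁C_{R0}/(k₂−k₁)·(e^(−k₁t) − e^(−k₂t)).
e^(−k₁t) = e^(−0.0666×3.42) = e^(−0.2278) = 0.7963; e^(−k₂t) = e^(−6.259) = 0.001914.
C_S = 0.0666×2.10/(1.83−0.0666) × (0.7963−0.001914) = 0.07931×0.7944 = 0.06301 mol/dm³.
Y_S = C_S/C_{R0} = 0.06301/2.10 = 0.0300.

0.0300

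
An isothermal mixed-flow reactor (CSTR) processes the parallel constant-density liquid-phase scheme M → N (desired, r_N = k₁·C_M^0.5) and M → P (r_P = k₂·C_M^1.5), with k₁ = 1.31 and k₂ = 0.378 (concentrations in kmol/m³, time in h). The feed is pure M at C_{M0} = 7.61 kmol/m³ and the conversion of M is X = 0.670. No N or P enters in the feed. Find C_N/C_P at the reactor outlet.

1.38

Exit C_M = C_{M0}(1−X) = 7.61×0.330 = 2.511 kmol/m³.
Rates in a CSTR are evaluated at the outlet concentration: r_N = 1.31×2.511^0.5 = 2.076, r_P = 0.378×2.511^1.5 = 1.504.
Overall selectivity = C_N/C_P = r_Nτ/(r_Pτ) = r_N/r_P = 1.38.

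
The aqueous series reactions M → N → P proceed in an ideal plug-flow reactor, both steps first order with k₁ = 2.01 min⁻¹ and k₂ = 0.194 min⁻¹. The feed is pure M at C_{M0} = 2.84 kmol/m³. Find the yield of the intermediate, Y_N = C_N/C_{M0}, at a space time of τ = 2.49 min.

0.675

The intermediate concentration in a first-order A→B→C sequence is C_N = k₁C_{M0}(e^(−k₁τ) − e^(−k₂τ))/(k₂−k₁).
e^(−k₁τ) = e^(−2.01×2.49) = e^(−5.005) = 0.006705; e^(−k₂τ) = e^(−0.4831) = 0.6169.
C_N = 2.01×2.84/(0.194−2.01) × (0.006705−0.6169) = (-3.143)×(-0.6102) = 1.918 kmol/m³.
Y_N = C_N/C_{M0} = 1.918/2.84 = 0.675.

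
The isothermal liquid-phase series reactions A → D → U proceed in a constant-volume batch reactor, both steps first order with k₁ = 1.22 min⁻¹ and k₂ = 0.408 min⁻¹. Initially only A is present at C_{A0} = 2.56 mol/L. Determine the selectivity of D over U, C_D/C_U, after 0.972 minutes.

3.86

Solving the coupled first-order balances gives C_D(t) = [k₁/(k₂−k₁)]·C_{A0}·(e^(−k₁t) − e^(−k₂t)).
e^(−k₁t) = e^(−1.22×0.972) = e^(−1.186) = 0.3055; e^(−k₂t) = e^(−0.3966) = 0.6726.
C_D = 1.22×2.56/(0.408−1.22) × (0.3055−0.6726) = (-3.846)×(-0.3671) = 1.412 mol/L.
C_A = C_{A0}e^(−k₁t) = 0.7821 mol/L, so C_U = C_{A0}−C_A−C_D = 0.3659 mol/L; C_D/C_U = 3.86.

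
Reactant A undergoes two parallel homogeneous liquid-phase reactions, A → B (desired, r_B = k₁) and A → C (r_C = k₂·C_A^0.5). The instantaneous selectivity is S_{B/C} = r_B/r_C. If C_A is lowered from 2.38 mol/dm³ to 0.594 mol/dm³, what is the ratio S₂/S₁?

2.00

S_{B/C} = (k₁/k₂)·C_A^-0.5, so S₂/S₁ = (C_{A,2}/C_{A,1})^-0.5.
= (0.594/2.38)^(-0.5) = (0.2496)^(-0.5) = 2.00.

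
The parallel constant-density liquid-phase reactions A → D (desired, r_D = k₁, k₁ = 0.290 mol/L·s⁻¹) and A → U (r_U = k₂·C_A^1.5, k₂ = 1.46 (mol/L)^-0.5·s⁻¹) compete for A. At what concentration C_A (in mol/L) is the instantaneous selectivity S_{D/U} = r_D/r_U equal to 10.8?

S_{D/U} = (k₁/k₂)·C_A^-1.5 ⇒ C_A = (S·k₂/k₁)^(1/(-1.5)).
= (10.8×1.46/0.290)^(-0.6667) = (54.37)^(-0.6667) = 0.0697 mol/L.

0.0697 mol/L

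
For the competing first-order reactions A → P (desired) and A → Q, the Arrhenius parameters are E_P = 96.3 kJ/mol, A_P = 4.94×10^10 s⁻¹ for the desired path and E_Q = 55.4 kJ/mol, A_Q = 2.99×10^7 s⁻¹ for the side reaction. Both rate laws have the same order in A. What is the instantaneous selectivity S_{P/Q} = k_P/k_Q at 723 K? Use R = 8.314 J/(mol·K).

1.83

Since both paths have the same order in A, the concentration cancels and S_{P/Q} = k_P/k_Q = (A_P/A_Q)·exp[(E_Q−E_P)/(RT)].
(E_Q−E_P)/(RT) = (55.4−96.3)×10³/(8.314×723) = -40900/6011 = -6.804.
k_P/k_Q = (4.94×10^10/2.99×10^7)·exp(-6.804) = 1652 × 0.001109 = 1.83.
Since E_P > E_Q, raising the temperature improves selectivity toward P.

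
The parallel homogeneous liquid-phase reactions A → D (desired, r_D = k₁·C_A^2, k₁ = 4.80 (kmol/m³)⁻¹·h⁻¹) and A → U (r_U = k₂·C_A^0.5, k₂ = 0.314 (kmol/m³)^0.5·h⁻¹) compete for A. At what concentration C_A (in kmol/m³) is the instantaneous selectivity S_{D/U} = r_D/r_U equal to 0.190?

S_{D/U} = (k₁/k₂)·C_A^1.5 ⇒ C_A = (S·k₂/k₁)^(1/1.5).
= (0.190×0.314/4.80)^(0.6667) = (0.01243)^(0.6667) = 0.0537 kmol/m³.

0.0537 kmol/m³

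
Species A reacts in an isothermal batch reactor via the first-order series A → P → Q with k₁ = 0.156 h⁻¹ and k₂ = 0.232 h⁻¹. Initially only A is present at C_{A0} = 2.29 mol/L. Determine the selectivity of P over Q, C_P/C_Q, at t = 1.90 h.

4.00

The intermediate concentration in a first-order A→B→C sequence is C_P = k₁C_{A0}(e^(−k₁t) − e^(−k₂t))/(k₂−k₁).
e^(−k₁t) = e^(−0.156×1.90) = e^(−0.2964) = 0.7435; e^(−k₂t) = e^(−0.4408) = 0.6435.
C_P = 0.156×2.29/(0.232−0.156) × (0.7435−0.6435) = 4.701×0.09997 = 0.4699 mol/L.
C_A = C_{A0}e^(−k₁t) = 1.703 mol/L, so C_Q = C_{A0}−C_A−C_P = 0.1175 mol/L; C_P/C_Q = 4.00.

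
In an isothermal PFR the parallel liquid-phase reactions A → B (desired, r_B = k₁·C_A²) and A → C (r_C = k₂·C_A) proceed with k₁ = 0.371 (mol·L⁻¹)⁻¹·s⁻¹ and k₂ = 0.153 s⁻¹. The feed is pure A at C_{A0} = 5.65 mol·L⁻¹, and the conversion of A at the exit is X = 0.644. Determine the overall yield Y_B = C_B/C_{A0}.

C_A = C_{A0}(1−X) = 2.011 mol·L⁻¹.
Along a PFR/batch, dC_C/dC_A = −r_C/(r_B+r_C) = −k₂/(k₂+k₁·C_A).
Integrating from C_{A0} to C_A: C_C = (0.153/0.371)·ln[(0.153+0.371·5.65)/(0.153+0.371·2.01)] = 0.4124·ln(2.249/0.8992) = 0.3781 mol·L⁻¹.
Then C_B = (C_{A0}−C_A) − C_C = 3.639 − 0.3781 = 3.261 mol·L⁻¹.
Y_B = C_B/C_{A0} = 3.261/5.65 = 0.577.

0.577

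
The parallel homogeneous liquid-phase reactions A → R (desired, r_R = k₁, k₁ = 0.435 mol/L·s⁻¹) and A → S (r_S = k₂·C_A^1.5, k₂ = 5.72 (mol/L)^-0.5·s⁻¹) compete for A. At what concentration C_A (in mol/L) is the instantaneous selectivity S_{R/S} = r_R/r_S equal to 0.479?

0.293 mol/L

S_{R/S} = (k₁/k₂)·C_A^-1.5 ⇒ C_A = (S·k₂/k₁)^(1/(-1.5)).
= (0.479×5.72/0.435)^(-0.6667) = (6.299)^(-0.6667) = 0.293 mol/L.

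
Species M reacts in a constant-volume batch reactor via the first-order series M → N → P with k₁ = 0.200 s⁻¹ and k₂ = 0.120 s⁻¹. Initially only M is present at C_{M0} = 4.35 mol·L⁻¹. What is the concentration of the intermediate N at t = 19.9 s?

Solving the coupled first-order balances gives C_N(t) = [k₁/(k₂−k₁)]·C_{M0}·(e^(−k₁t) − e^(−k₂t)).
e^(−k₁t) = e^(−0.200×19.9) = e^(−3.980) = 0.01869; e^(−k₂t) = e^(−2.388) = 0.09181.
C_N = 0.200×4.35/(0.120−0.200) × (0.01869−0.09181) = (-10.87)×(-0.07313) = 0.7953 mol·L⁻¹.

0.795 mol·L⁻¹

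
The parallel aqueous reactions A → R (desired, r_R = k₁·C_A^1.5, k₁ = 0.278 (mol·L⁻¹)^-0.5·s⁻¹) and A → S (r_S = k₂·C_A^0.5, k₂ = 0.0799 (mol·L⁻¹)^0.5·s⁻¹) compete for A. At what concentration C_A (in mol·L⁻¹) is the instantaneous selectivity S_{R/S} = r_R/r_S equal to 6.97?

2.00 mol·L⁻¹

S_{R/S} = (k₁/k₂)·C_A ⇒ C_A = S·k₂/k₁.
= 6.97×0.0799/0.278 = 2.00 mol·L⁻¹.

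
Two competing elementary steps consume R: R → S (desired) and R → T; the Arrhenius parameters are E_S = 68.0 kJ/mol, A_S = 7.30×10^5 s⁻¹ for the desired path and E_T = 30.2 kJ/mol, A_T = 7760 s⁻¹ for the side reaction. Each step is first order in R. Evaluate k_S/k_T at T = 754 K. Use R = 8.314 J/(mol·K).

Since both paths have the same order in R, the concentration cancels and S_{S/T} = k_S/k_T = (A_S/A_T)·exp[(E_T−E_S)/(RT)].
(E_T−E_S)/(RT) = (30.2−68.0)×10³/(8.314×754) = -37800/6269 = -6.030.
k_S/k_T = (7.30×10^5/7760)·exp(-6.030) = 94.07 × 0.002406 = 0.226.

0.226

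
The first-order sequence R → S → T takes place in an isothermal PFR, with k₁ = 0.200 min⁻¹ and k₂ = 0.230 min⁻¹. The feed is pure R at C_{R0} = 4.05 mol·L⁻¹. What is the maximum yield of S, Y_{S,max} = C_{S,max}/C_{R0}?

For a first-order series the maximum intermediate yield is C_{S,max}/C_{R0} = (k₁/k₂)^[k₂/(k₂−k₁)].
= (0.200/0.230)^(0.230/(0.230−0.200)) = (0.8696)^(7.667) = 0.3425.

0.342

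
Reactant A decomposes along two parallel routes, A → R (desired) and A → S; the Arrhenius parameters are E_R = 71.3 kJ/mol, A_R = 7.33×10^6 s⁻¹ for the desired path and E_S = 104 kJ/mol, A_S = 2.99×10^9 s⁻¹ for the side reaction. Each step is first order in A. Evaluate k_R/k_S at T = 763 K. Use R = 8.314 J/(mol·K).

0.425

With equal orders, S_{R/S} = k_R/k_S = (A_R/A_S)·exp[(E_S−E_R)/(RT)].
(E_S−E_R)/(RT) = (104−71.3)×10³/(8.314×763) = 32700/6344 = 5.155.
k_R/k_S = (7.33×10^6/2.99×10^9)·exp(5.155) = 0.002452 × 173.3 = 0.425.
Since E_R < E_S, lowering the temperature improves selectivity toward R.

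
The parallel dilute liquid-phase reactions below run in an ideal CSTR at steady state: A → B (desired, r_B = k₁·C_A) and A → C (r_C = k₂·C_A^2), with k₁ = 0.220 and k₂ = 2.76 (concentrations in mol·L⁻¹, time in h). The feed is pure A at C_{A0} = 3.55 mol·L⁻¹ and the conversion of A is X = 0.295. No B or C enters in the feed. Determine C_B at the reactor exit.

Exit C_A = C_{A0}(1−X) = 3.55×0.705 = 2.503 mol·L⁻¹.
Rates in a CSTR are evaluated at the outlet concentration: r_B = 0.220×2.503 = 0.5506, r_C = 2.76×2.503^2 = 17.29.
Fraction of consumed A going to B: r_B/(r_B+r_C) = 0.03087.
C_B = 0.03087·C_{A0}·X = 0.03087×3.55×0.295 = 0.0323 mol·L⁻¹.

0.0323 mol·L⁻¹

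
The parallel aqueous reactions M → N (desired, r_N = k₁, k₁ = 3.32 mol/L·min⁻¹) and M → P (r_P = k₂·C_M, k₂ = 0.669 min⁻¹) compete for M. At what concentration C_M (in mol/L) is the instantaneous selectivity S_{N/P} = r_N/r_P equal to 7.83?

S_{N/P} = (k₁/k₂)·C_M⁻¹ ⇒ C_M = (S·k₂/k₁)^(-1).
= (7.83×0.669/3.32)^(-1) = (1.578)^(-1) = 0.634 mol/L.

0.634 mol/L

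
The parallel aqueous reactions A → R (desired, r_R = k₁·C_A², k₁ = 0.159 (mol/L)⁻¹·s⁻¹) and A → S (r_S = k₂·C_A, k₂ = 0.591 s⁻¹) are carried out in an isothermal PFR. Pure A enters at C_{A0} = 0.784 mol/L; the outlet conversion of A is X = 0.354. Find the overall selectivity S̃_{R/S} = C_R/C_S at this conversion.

0.173

C_A = C_{A0}(1−X) = 0.5065 mol/L.
Along a PFR/batch, dC_S/dC_A = −r_S/(r_R+r_S) = −k₂/(k₂+k₁·C_A).
Integrating from C_{A0} to C_A: C_S = (0.591/0.159)·ln[(0.591+0.159·0.784)/(0.591+0.159·0.506)] = 3.717·ln(0.7157/0.6715) = 0.2366 mol/L.
Then C_R = (C_{A0}−C_A) − C_S = 0.2775 − 0.2366 = 0.04097 mol/L.
S̃_{R/S} = C_R/C_S = 0.04097/0.2366 = 0.173.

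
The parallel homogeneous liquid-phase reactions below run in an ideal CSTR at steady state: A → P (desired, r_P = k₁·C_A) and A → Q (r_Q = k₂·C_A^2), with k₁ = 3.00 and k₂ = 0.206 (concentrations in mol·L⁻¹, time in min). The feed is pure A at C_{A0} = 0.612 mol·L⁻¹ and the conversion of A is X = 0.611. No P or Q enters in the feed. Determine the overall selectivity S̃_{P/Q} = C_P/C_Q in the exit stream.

Exit C_A = C_{A0}(1−X) = 0.612×0.389 = 0.2381 mol·L⁻¹.
Rates in a CSTR are evaluated at the outlet concentration: r_P = 3.00×0.2381 = 0.7142, r_Q = 0.206×0.2381^2 = 0.01168.
Overall selectivity = C_P/C_Q = r_Pτ/(r_Qτ) = r_P/r_Q = 61.2.

61.2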